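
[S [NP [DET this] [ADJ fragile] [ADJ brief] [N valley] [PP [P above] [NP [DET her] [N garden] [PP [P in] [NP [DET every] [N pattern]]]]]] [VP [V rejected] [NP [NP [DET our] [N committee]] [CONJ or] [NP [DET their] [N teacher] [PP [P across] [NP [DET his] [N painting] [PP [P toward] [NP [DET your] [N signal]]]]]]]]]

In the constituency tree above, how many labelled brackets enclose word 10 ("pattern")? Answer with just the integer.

7

The word sits inside N, which is inside NP, inside PP, inside NP, inside PP, inside NP, inside S — 7 brackets in all.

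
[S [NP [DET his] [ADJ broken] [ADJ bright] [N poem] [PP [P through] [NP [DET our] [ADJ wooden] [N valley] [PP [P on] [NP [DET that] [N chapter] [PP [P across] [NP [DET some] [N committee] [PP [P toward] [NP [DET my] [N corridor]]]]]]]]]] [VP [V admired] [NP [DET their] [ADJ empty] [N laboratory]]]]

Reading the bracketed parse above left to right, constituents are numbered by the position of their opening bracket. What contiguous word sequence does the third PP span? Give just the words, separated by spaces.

Opening `[PP` markers occur at word positions 5, 9, 12, 15; the third of these opens the constituent [PP across some committee toward my corridor].

across some committee toward my corridor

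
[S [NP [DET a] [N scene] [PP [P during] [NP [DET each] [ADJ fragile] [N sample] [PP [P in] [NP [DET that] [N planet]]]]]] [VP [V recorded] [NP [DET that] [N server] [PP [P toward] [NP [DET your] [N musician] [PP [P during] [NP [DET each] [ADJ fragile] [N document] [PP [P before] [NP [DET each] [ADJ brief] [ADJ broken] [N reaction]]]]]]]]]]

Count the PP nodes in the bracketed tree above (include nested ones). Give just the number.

5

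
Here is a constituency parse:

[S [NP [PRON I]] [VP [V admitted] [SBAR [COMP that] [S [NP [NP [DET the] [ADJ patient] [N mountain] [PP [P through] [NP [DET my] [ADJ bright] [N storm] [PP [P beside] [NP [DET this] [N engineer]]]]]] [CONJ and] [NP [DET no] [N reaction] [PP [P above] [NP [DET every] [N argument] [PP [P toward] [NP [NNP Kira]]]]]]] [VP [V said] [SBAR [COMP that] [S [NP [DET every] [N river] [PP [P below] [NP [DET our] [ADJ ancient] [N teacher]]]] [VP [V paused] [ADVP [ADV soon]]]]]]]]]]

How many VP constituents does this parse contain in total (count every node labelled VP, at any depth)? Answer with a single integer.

3

Scanning left to right, an opening `[VP` appears at word positions 2, 22, 30 — 3 in total.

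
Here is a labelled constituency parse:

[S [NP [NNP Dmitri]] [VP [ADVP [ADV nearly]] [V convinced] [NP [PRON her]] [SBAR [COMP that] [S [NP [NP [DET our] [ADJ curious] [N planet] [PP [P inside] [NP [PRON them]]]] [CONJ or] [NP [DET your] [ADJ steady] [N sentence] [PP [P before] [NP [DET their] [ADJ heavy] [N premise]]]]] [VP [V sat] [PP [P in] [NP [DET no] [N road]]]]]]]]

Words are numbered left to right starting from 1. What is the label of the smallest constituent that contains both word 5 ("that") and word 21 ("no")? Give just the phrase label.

SBAR

Word 5 lies under S → VP → SBAR → COMP; word 21 lies under S → VP → SBAR → S → VP → PP → NP → DET. The lowest shared node is the SBAR.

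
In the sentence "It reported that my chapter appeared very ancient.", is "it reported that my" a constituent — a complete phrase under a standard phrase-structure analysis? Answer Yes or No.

No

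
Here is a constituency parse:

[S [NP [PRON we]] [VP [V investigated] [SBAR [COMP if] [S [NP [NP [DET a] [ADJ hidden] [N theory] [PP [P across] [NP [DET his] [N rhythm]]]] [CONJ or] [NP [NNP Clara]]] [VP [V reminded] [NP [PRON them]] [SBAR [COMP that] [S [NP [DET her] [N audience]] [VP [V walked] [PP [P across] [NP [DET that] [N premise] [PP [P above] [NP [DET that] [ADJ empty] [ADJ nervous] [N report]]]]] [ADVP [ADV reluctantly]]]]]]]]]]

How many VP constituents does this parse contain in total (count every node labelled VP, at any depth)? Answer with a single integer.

3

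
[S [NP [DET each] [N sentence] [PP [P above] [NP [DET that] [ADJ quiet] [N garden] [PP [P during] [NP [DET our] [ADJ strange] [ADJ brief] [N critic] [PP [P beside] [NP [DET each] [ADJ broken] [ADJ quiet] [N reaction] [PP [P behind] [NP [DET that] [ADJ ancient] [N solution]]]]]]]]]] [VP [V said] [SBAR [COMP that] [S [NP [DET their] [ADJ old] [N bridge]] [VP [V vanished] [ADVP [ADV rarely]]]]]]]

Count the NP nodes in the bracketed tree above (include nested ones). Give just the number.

6

Scanning left to right, an opening `[NP` appears at word positions 1, 4, 8, 13, 18, 23 — 6 in total.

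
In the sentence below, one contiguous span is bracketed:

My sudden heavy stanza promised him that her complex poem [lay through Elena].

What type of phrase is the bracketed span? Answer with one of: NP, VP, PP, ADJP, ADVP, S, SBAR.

VP

The span is built around the verb "lay" — a verb phrase (VP).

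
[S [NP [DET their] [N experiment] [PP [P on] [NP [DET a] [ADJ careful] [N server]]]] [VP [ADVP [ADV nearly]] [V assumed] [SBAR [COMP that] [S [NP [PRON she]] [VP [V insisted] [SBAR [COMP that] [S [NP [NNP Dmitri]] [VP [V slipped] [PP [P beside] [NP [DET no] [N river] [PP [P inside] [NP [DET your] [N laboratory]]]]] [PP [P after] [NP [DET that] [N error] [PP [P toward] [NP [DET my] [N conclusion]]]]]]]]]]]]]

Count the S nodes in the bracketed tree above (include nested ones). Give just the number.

3

The S constituents are: [S their experiment on a careful server nearly assumed that she insisted that Dmitri slipped beside no river inside your laboratory after that error toward my conclusion]; [S she insisted that Dmitri slipped beside no river inside your laboratory after that error toward my conclusion]; [S Dmitri slipped beside no river inside your laboratory after that error toward my conclusion]. Total: 3.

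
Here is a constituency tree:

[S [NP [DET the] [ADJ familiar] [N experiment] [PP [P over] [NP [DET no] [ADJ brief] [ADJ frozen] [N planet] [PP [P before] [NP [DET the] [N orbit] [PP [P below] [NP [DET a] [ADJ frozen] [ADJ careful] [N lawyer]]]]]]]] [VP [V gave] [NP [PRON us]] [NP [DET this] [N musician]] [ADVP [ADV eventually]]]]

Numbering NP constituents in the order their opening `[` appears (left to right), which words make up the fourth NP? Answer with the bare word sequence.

Opening `[NP` markers occur at word positions 1, 5, 10, 13, 18, 19; the fourth of these opens the constituent [NP a frozen careful lawyer].

a frozen careful lawyer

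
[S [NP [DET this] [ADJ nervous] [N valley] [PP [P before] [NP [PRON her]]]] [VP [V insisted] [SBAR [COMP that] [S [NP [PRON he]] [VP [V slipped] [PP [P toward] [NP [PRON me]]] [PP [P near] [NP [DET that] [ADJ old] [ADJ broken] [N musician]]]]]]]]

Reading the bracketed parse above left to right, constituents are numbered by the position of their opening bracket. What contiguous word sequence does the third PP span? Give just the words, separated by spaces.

near that old broken musician

Opening `[PP` markers occur at word positions 4, 10, 12; the third of these opens the constituent [PP near that old broken musician].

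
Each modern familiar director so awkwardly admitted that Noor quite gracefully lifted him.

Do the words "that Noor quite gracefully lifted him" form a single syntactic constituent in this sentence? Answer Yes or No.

These words form the whole subordinate clause headed by "that", so yes — one constituent.

Yes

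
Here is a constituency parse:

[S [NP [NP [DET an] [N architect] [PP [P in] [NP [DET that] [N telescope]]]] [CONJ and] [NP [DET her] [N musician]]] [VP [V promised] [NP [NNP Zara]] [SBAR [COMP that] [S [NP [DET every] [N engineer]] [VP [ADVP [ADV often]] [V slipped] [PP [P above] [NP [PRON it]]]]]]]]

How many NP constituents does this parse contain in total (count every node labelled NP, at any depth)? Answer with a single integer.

7

Listing each NP by its span: [NP an architect in that telescope and her musician]; [NP an architect in that telescope]; [NP that telescope]; [NP her musician]; [NP Zara]; [NP every engineer] … — that makes 7.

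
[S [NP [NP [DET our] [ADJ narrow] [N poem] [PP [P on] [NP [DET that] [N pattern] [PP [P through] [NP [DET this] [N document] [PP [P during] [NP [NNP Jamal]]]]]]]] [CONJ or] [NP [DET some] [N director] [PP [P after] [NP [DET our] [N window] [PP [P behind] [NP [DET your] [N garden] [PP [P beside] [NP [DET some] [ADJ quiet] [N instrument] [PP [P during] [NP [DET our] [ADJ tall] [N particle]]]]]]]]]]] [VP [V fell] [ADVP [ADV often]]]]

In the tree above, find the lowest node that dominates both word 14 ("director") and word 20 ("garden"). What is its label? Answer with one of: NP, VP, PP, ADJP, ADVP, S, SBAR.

NP

The smallest bracket enclosing both words is [NP some director after our window behind your garden beside some quiet instrument during our tall particle], so the label is NP.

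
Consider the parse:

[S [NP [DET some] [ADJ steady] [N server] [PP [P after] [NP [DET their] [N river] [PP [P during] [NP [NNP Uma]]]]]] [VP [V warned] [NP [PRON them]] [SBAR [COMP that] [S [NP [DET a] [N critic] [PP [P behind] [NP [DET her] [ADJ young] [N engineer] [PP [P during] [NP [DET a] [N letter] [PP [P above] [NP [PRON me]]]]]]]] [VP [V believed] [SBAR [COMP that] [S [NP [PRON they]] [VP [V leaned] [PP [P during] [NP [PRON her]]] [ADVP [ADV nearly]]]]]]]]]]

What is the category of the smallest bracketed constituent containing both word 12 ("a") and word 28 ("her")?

S

Both words fall inside [S a critic behind her young engineer during a letter above me believed that they leaned during her nearly] (words 12–29), and no smaller constituent contains them both. Label: S.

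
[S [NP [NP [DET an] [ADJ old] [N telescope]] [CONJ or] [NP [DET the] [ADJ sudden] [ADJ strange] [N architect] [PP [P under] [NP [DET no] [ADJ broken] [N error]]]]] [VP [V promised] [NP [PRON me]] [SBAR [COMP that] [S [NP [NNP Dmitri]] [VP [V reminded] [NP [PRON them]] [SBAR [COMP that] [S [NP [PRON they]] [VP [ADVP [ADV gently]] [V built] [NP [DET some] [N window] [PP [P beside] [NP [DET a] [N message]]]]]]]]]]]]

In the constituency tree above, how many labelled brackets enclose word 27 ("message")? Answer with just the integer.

The word sits inside N, which is inside NP, inside PP, inside NP, inside VP, inside S, inside SBAR, inside VP, inside S, inside SBAR, inside VP, inside S — 12 brackets in all.

12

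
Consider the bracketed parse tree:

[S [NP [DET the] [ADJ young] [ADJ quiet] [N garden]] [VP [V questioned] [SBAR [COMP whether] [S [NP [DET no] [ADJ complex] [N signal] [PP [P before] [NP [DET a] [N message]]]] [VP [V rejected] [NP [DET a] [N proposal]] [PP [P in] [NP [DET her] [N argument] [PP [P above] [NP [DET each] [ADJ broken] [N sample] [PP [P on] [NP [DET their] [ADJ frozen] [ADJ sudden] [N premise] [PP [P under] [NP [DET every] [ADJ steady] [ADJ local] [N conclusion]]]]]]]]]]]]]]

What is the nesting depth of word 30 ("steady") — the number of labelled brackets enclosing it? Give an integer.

14

Path from the root down to the word: S → VP → SBAR → S → VP → PP → NP → PP → NP → PP → NP → PP → NP → ADJ. That is 14 enclosing brackets.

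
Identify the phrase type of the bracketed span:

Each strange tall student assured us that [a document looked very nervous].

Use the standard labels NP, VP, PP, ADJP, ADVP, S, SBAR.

S

The span is built around the head "looked" — a clause (S).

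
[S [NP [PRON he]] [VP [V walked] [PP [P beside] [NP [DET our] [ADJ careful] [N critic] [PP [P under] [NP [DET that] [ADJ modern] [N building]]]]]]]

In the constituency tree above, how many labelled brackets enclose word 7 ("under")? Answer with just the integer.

6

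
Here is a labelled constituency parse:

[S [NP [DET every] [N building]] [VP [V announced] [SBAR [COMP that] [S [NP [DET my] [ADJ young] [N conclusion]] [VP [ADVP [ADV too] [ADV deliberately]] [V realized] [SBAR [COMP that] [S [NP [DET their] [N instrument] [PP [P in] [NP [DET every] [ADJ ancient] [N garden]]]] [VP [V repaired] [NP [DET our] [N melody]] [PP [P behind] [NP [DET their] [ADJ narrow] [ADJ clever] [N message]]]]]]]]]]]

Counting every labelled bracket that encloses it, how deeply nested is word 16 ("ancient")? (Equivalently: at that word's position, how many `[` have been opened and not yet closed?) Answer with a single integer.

11

The word sits inside ADJ, which is inside NP, inside PP, inside NP, inside S, inside SBAR, inside VP, inside S, inside SBAR, inside VP, inside S — 11 brackets in all.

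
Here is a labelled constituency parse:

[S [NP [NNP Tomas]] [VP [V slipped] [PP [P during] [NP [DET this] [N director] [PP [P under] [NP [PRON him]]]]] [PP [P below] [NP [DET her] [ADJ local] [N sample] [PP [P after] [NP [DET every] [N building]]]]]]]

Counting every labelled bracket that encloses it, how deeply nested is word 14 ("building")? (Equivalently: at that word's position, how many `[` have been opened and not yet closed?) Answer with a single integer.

7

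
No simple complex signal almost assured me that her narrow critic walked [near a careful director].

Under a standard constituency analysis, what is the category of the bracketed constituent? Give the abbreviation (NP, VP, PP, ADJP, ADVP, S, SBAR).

PP

The bracketed span "near a careful director" is headed by "near", making it a prepositional phrase (PP).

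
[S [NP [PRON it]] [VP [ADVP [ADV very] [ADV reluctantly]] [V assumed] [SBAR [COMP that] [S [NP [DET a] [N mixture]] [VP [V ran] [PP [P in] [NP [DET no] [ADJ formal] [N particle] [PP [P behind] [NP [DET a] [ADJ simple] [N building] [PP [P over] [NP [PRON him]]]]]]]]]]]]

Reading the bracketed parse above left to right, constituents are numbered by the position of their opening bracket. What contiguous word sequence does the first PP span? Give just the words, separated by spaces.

The PP opening brackets appear, in order, over: "in no formal particle behind a simple building over him"; "behind a simple building over him"; "over him". The first one spans "in no formal particle behind a simple building over him".

in no formal particle behind a simple building over him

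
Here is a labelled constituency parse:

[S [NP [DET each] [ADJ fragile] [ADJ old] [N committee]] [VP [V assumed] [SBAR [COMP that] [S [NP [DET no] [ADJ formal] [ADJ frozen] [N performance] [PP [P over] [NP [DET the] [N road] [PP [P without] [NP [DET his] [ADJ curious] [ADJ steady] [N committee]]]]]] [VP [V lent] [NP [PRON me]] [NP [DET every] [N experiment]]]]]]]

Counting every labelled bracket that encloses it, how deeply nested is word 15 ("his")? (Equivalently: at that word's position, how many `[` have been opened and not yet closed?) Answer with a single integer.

10

Counting open brackets not yet closed at "his": [S [VP [SBAR [S [NP [PP [NP [PP [NP [DET = 10.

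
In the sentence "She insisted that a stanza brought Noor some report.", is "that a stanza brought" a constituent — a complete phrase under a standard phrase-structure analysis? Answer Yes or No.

"that" belongs to the complementizer "that" while "brought" belongs to the clause "a stanza brought Noor some report"; a span that runs across that boundary is not a single phrase.

No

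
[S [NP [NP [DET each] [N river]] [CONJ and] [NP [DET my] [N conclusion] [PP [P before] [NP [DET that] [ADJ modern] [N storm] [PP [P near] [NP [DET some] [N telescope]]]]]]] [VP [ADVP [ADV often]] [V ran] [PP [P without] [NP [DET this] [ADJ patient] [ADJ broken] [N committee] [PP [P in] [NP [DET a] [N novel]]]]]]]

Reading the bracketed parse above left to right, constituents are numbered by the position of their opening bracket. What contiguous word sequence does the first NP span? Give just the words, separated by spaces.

In left-to-right order the NP constituents are "each river and my conclusion before that modern storm near some telescope"; "each river"; "my conclusion before that modern storm near some telescope"; "that modern storm near some telescope"; "some telescope"; "this patient broken committee in a novel"; "a novel". Number 1 is "each river and my conclusion before that modern storm near some telescope".

each river and my conclusion before that modern storm near some telescope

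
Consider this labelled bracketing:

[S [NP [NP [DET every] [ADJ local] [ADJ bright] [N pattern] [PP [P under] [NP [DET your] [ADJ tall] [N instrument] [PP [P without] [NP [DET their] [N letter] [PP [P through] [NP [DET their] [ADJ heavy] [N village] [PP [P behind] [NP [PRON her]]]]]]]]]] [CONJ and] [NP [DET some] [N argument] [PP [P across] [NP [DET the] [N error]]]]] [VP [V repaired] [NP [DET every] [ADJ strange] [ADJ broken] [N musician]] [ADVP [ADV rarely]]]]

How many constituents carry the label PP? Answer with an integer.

5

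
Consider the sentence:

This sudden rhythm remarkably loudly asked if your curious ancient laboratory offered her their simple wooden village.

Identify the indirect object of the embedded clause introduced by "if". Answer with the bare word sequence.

her

The verb of the embedded clause introduced by "if" is "offered"; its indirect object is the NP "her".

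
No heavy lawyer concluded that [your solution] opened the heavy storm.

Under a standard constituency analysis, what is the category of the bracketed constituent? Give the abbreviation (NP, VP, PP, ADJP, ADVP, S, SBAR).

"solution" is the head of the bracketed span, so the span is a noun phrase: NP.

NP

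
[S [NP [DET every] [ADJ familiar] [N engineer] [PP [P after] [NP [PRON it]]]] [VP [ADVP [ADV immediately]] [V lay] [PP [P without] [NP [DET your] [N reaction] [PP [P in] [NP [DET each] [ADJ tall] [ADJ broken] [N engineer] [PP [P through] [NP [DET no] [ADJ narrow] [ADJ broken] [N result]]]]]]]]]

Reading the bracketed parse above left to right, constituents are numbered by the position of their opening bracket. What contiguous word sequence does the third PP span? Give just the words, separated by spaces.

In left-to-right order the PP constituents are "after it"; "without your reaction in each tall broken engineer through no narrow broken result"; "in each tall broken engineer through no narrow broken result"; "through no narrow broken result". Number 3 is "in each tall broken engineer through no narrow broken result".

in each tall broken engineer through no narrow broken result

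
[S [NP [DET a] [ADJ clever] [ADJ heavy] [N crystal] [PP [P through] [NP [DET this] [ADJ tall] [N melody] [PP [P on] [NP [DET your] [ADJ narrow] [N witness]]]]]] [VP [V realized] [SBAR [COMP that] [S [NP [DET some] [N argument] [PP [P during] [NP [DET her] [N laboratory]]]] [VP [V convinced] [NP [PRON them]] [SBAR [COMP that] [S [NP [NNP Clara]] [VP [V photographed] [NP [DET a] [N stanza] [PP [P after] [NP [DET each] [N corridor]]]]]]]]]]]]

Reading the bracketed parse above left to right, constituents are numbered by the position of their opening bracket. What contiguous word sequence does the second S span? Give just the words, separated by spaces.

some argument during her laboratory convinced them that Clara photographed a stanza after each corridor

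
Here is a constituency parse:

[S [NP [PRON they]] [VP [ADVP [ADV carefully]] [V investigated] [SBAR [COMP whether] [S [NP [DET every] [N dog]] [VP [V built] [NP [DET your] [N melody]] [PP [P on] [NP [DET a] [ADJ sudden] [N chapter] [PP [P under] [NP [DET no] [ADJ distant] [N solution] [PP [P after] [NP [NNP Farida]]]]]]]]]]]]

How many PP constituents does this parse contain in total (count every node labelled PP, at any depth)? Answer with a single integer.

Scanning left to right, an opening `[PP` appears at word positions 10, 14, 18 — 3 in total.

3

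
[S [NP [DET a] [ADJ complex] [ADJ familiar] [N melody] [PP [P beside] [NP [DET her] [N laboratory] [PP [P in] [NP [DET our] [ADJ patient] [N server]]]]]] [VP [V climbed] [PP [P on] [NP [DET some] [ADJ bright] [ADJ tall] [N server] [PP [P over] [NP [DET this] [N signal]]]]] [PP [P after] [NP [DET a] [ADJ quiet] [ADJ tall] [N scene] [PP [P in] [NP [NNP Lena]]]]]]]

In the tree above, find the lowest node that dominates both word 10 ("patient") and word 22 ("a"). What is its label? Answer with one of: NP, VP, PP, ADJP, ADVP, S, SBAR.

S

The smallest bracket enclosing both words is [S a complex familiar melody beside her laboratory in our patient server climbed on some bright tall server over this signal after a quiet tall scene in Lena], so the label is S.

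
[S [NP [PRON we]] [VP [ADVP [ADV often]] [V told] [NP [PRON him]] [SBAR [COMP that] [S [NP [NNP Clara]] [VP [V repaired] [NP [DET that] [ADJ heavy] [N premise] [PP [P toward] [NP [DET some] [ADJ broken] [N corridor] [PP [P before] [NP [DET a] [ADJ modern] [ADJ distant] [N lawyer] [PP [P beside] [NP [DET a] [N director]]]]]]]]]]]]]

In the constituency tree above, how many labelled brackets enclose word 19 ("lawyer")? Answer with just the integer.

11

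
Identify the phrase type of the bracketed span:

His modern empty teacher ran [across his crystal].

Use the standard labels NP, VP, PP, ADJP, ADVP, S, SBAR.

PP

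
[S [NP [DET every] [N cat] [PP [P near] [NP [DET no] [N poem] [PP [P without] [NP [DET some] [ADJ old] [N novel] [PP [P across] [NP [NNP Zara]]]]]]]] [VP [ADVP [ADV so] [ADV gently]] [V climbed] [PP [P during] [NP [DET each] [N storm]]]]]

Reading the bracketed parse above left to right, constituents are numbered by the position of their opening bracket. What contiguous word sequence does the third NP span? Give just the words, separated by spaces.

some old novel across Zara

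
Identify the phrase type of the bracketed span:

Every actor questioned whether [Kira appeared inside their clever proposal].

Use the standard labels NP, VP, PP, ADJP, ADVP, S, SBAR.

The span is built around the head "appeared" — a clause (S).

S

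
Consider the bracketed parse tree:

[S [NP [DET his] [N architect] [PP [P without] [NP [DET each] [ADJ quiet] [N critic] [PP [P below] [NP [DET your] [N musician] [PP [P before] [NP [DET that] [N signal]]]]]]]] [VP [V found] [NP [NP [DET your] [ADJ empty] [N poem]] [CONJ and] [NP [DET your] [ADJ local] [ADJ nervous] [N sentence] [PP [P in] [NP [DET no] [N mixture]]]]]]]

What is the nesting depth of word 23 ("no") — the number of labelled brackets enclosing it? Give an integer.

7

The word sits inside DET, which is inside NP, inside PP, inside NP, inside NP, inside VP, inside S — 7 brackets in all.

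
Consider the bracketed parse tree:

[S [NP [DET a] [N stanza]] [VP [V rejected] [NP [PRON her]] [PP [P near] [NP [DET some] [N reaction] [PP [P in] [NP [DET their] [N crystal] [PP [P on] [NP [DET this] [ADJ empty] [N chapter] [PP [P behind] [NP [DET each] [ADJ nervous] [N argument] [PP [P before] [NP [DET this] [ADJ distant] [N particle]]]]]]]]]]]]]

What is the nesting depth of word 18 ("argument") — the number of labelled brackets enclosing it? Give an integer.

11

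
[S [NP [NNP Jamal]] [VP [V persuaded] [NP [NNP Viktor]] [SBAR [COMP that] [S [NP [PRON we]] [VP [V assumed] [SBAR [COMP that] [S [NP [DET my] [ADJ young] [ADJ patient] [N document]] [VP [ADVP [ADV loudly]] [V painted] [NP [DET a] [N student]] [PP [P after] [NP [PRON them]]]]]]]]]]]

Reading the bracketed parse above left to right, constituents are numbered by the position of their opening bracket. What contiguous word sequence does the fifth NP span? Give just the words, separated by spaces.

a student

The NP opening brackets appear, in order, over: "Jamal"; "Viktor"; "we"; "my young patient document"; "a student"; "them". The fifth one spans "a student".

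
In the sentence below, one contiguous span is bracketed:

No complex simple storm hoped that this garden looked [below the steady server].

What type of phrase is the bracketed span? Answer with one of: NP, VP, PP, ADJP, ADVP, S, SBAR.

"below" is the head of the bracketed span, so the span is a prepositional phrase: PP.

PP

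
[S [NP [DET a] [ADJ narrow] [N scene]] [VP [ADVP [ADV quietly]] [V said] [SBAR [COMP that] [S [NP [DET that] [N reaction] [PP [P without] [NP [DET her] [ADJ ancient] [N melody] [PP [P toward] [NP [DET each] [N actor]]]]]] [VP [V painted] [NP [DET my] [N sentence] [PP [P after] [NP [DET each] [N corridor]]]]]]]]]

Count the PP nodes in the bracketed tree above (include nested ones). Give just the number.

3

The PP constituents are: [PP without her ancient melody toward each actor]; [PP toward each actor]; [PP after each corridor]. Total: 3.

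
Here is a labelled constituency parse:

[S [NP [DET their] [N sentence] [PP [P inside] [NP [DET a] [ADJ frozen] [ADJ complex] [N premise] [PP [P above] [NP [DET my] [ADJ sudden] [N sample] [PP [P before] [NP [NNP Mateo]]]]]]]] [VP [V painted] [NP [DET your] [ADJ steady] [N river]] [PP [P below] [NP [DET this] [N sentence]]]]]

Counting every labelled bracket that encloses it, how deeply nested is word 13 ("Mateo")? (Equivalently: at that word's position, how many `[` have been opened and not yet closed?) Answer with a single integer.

9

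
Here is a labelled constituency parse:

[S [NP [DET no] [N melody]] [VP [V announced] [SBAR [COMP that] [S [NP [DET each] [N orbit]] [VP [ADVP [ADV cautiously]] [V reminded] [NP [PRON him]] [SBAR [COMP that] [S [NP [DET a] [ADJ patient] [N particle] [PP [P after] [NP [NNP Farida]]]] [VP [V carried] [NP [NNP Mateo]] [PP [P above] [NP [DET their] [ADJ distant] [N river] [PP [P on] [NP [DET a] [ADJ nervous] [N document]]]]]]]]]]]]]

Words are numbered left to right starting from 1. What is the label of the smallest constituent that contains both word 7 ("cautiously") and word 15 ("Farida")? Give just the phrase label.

The smallest bracket enclosing both words is [VP cautiously reminded him that a patient particle after Farida carried Mateo above their distant river on a nervous document], so the label is VP.

VP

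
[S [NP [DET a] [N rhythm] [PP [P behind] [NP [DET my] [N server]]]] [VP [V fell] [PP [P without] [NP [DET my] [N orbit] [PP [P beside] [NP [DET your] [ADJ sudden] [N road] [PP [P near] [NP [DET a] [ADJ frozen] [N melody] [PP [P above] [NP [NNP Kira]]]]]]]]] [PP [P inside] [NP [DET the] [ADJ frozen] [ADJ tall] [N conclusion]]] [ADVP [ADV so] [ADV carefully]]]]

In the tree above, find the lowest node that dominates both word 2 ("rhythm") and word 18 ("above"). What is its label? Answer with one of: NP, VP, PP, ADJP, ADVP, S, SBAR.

S

Word 2 lies under S → NP → N; word 18 lies under S → VP → PP → NP → PP → NP → PP → NP → PP → P. The lowest shared node is the S.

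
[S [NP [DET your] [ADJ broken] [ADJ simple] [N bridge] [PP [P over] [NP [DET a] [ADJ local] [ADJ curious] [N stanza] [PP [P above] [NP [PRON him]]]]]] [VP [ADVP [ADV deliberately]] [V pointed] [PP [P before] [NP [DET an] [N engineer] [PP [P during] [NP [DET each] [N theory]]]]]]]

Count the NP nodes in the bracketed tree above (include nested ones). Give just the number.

5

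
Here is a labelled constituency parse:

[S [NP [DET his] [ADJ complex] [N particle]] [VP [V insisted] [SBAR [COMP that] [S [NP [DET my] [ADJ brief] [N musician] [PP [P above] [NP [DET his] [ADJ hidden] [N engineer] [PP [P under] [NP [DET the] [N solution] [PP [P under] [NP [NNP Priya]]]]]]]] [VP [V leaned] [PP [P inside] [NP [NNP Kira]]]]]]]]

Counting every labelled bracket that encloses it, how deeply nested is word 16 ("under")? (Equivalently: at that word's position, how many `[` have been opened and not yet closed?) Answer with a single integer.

11

The word sits inside P, which is inside PP, inside NP, inside PP, inside NP, inside PP, inside NP, inside S, inside SBAR, inside VP, inside S — 11 brackets in all.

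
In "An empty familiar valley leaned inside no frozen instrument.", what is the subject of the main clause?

an empty familiar valley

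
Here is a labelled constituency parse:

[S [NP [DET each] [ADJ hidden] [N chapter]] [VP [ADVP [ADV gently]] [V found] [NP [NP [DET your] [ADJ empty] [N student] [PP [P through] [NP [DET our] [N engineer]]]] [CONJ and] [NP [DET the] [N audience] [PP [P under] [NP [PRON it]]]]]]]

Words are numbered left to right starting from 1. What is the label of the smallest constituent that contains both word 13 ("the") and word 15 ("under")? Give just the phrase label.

The smallest bracket enclosing both words is [NP the audience under it], so the label is NP.

NP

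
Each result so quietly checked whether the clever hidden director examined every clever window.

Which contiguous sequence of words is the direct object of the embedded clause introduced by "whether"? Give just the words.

every clever window

"examined" heads the VP of the embedded clause introduced by "whether", and "every clever window" is its direct object.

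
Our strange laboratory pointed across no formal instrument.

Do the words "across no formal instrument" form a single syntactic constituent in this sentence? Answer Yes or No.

Yes

These words form the whole prepositional phrase headed by "across", so yes — one constituent.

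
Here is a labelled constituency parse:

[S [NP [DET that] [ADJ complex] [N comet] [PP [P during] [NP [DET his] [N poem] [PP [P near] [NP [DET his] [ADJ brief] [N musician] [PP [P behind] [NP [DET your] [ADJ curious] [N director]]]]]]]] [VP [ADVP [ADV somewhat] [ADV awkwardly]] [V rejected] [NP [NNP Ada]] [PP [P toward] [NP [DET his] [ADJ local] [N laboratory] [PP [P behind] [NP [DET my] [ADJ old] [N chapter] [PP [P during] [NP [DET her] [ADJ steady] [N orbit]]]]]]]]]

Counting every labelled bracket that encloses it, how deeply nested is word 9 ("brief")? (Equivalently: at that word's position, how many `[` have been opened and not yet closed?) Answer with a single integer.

7

Counting open brackets not yet closed at "brief": [S [NP [PP [NP [PP [NP [ADJ = 7.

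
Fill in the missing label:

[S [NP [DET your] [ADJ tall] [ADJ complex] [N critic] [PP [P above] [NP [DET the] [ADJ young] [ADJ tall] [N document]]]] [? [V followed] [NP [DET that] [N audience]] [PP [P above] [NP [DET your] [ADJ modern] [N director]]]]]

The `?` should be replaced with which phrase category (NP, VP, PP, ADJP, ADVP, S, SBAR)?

The `?` node immediately contains: V 'followed', NP, PP. That is the internal structure of a verb phrase, so the label is VP.

VP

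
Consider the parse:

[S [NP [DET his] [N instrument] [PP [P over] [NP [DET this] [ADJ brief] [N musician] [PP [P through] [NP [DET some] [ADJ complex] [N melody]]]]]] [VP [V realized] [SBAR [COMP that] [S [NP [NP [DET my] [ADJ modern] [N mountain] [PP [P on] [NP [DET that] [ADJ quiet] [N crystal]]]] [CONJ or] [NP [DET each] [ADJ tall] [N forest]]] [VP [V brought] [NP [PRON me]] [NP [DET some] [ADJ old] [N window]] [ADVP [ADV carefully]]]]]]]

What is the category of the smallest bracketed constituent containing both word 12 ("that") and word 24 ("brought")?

SBAR

The smallest bracket enclosing both words is [SBAR that my modern mountain on that quiet crystal or each tall forest brought me some old window carefully], so the label is SBAR.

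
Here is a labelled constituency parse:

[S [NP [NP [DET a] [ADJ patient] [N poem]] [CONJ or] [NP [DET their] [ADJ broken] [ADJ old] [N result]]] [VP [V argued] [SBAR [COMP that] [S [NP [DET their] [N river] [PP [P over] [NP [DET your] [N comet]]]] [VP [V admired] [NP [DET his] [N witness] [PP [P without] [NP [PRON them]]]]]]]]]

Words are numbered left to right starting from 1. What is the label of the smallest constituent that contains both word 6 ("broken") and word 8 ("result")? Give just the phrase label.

Both words fall inside [NP their broken old result] (words 5–8), and no smaller constituent contains them both. Label: NP.

NP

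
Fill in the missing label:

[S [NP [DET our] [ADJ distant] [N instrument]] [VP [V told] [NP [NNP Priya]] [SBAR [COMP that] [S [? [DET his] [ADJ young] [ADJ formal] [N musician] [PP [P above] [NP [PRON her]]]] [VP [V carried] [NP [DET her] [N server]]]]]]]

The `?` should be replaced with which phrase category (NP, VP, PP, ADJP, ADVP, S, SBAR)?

NP

Looking at what the `?` directly dominates — DET 'his', ADJ 'young', ADJ 'formal', N 'musician', PP — this is a noun phrase (NP).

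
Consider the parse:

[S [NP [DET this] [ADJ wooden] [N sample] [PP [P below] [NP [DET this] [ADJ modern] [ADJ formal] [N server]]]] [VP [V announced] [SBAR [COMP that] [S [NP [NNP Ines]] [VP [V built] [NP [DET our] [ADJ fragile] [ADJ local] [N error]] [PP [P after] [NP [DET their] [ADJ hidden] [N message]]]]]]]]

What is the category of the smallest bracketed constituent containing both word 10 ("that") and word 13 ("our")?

SBAR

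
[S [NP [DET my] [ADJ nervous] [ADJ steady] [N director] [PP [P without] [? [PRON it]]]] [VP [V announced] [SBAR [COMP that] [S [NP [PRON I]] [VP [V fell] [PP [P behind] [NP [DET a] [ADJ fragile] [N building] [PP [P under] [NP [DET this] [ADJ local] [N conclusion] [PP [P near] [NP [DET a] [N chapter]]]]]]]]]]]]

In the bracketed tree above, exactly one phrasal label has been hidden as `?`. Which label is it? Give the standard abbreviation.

NP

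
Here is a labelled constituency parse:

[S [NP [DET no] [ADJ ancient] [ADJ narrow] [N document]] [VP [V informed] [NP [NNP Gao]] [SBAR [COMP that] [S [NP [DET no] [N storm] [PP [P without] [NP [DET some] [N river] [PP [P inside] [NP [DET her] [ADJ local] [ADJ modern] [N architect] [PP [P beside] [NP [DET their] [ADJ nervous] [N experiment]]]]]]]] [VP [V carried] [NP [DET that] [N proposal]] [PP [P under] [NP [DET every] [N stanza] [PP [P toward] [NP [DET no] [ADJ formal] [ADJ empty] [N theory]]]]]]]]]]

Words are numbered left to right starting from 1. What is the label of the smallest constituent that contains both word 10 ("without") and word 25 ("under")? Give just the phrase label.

S

The smallest bracket enclosing both words is [S no storm without some river inside her local modern architect beside their nervous experiment carried that proposal under every stanza toward no formal empty theory], so the label is S.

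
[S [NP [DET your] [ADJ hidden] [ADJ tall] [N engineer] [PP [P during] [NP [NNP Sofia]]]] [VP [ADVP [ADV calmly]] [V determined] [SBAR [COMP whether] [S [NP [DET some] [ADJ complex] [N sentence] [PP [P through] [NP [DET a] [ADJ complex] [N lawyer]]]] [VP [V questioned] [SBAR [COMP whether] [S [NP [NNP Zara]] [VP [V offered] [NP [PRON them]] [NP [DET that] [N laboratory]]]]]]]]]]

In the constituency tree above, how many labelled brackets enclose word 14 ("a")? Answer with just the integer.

8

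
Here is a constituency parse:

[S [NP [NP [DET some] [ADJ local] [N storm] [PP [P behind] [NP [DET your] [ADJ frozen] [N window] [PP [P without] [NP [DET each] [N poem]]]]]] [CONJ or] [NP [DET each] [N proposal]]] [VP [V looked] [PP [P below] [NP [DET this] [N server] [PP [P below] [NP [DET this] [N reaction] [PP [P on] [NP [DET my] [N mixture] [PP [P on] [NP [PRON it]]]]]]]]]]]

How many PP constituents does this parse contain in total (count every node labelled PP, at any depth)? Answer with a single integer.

6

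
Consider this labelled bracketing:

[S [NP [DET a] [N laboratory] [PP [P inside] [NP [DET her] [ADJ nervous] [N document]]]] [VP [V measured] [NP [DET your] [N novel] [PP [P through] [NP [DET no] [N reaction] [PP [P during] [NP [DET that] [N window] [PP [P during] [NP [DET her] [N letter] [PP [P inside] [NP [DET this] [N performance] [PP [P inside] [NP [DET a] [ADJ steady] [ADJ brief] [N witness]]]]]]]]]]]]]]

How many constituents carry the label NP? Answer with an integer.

8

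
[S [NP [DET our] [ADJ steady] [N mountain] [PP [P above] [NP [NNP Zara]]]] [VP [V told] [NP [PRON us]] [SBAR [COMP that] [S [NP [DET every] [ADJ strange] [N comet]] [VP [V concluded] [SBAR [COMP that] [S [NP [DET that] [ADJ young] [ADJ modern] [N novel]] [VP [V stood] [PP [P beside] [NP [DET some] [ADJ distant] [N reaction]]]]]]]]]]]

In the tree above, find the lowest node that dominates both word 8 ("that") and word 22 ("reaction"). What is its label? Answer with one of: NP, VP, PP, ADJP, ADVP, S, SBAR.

SBAR

Word 8 lies under S → VP → SBAR → COMP; word 22 lies under S → VP → SBAR → S → VP → SBAR → S → VP → PP → NP → N. The lowest shared node is the SBAR.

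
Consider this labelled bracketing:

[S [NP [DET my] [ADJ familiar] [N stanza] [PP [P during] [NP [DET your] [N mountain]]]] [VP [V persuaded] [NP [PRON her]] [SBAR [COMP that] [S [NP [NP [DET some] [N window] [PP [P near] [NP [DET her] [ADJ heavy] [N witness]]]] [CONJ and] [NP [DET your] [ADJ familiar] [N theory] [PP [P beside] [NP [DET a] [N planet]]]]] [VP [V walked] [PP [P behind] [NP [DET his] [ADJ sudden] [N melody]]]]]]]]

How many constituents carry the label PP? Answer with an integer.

4

The PP constituents are: [PP during your mountain]; [PP near her heavy witness]; [PP beside a planet]; [PP behind his sudden melody]. Total: 4.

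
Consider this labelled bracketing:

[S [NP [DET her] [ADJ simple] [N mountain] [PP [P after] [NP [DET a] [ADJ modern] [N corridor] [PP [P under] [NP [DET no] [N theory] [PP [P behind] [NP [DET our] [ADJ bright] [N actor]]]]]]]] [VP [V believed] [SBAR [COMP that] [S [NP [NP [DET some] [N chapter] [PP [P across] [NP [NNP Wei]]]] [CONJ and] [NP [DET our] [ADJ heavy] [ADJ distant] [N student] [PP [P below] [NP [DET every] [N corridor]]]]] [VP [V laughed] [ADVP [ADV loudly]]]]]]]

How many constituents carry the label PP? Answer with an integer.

5

The PP constituents are: [PP after a modern corridor under no theory behind our bright actor]; [PP under no theory behind our bright actor]; [PP behind our bright actor]; [PP across Wei]; [PP below every corridor]. Total: 5.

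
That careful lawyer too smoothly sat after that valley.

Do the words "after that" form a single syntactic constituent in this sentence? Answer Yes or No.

No

The smallest constituent containing the whole sequence is the prepositional phrase [PP after that valley], but the sequence is only part of it — it straddles the boundary between preposition "after" and noun phrase "that valley".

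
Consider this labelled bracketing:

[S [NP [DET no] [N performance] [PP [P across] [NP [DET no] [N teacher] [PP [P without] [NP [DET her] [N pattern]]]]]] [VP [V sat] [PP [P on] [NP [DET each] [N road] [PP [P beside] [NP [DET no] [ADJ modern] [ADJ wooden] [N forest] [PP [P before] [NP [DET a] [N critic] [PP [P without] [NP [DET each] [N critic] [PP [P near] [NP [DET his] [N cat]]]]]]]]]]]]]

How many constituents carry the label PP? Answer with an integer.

7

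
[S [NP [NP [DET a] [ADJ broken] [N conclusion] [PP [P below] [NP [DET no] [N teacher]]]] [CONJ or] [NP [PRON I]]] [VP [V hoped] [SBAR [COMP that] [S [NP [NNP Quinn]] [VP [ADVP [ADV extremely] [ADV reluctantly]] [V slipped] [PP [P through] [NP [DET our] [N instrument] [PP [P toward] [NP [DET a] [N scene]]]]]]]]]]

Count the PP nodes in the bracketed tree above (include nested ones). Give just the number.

Listing each PP by its span: [PP below no teacher]; [PP through our instrument toward a scene]; [PP toward a scene] — that makes 3.

3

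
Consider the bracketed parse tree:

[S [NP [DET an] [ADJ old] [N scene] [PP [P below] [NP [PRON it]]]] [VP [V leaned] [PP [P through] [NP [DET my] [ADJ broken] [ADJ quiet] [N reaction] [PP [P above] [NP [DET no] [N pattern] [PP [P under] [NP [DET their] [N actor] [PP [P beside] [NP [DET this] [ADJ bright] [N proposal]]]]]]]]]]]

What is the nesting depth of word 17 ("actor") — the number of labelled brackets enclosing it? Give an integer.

9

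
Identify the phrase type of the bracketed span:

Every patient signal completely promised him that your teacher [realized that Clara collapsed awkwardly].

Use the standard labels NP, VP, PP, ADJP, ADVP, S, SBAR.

"realized" is the head of the bracketed span, so the span is a verb phrase: VP.

VP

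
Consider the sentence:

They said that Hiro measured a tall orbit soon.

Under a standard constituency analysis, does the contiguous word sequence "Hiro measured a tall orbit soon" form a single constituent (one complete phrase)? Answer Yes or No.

The sequence corresponds to a single S node — the clause "Hiro measured a tall orbit soon".

Yes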